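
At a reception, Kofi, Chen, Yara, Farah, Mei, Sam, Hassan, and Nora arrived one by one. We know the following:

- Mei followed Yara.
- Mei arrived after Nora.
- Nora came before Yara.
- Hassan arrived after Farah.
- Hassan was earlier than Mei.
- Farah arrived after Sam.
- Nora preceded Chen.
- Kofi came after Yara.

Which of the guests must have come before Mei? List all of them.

Directly stated before Mei: Hassan, Nora, and Yara.
Farah reaches Mei via Farah → Hassan → Mei.
Sam reaches Mei via Sam → Farah → Hassan → Mei.

Farah, Hassan, Nora, Sam, Yara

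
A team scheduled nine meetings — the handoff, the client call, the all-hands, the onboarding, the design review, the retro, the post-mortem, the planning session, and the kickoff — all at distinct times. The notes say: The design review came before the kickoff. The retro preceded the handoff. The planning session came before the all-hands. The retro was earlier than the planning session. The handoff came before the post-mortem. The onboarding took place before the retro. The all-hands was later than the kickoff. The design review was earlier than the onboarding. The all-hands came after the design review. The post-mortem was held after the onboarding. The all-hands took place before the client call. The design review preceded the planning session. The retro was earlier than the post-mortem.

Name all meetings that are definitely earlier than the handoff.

the design review, the onboarding, the retro

Directly stated before the handoff: the retro.
The design review reaches the handoff via the design review → the onboarding → the retro → the handoff.
The onboarding reaches the handoff via the onboarding → the retro → the handoff.
No chain forces the planning session (or any of the others) ahead of the handoff.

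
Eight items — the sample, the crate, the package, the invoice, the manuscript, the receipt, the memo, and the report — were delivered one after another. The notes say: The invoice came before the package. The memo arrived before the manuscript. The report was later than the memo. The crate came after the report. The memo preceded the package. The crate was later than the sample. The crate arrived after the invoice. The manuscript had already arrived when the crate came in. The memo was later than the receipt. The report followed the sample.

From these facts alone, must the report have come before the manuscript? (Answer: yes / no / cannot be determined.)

No chain of stated constraints runs from the report to the manuscript, and none runs from the manuscript to the report either.
So the relative order of the report and the manuscript is not fixed by the given facts.

cannot be determined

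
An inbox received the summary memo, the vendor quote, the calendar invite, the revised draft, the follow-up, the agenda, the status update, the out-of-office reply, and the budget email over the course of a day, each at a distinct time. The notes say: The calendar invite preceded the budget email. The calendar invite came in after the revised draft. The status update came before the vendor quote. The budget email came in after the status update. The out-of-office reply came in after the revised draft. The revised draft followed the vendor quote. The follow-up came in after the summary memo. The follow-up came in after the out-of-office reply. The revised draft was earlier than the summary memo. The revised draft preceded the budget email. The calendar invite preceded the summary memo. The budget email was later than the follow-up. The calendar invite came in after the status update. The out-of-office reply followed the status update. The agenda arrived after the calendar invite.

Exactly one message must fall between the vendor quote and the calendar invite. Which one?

the revised draft

Tracing the constraints gives the vendor quote → the revised draft → the calendar invite, so the revised draft sits after the vendor quote and before the calendar invite.
No other message is forced both after the vendor quote and before the calendar invite.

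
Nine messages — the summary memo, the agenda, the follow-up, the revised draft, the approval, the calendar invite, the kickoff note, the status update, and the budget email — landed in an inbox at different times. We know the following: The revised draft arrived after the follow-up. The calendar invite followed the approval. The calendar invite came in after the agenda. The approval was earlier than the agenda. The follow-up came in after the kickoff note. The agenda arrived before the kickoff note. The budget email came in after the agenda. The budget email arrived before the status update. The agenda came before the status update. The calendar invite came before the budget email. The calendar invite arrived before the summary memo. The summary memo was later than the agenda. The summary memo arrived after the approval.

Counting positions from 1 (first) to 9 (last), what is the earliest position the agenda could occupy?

The approval must come before the agenda — 1 forced predecessor.
Nothing else is forced ahead of the agenda, so its earliest slot is position 1 + 1 = 2.

2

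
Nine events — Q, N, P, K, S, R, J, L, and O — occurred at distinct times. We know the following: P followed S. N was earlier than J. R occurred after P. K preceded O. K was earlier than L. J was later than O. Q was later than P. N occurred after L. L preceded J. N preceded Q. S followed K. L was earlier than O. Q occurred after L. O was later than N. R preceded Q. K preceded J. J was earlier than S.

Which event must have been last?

Q

Every other event has a chain of constraints placing it before Q, so Q is last.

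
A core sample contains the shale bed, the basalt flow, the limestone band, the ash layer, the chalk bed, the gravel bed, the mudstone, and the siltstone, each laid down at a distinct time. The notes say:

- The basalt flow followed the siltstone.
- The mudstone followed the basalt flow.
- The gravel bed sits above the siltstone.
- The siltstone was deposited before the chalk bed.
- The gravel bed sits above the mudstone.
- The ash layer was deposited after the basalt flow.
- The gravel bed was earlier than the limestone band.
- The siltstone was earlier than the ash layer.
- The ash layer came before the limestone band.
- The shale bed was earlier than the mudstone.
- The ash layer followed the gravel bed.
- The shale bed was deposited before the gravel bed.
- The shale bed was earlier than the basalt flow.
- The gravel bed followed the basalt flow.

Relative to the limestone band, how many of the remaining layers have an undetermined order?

1

Forced before the limestone band: the ash layer, the basalt flow, the gravel bed, the mudstone, the shale bed, and the siltstone.
That leaves the chalk bed with no forced order relative to the limestone band — 1.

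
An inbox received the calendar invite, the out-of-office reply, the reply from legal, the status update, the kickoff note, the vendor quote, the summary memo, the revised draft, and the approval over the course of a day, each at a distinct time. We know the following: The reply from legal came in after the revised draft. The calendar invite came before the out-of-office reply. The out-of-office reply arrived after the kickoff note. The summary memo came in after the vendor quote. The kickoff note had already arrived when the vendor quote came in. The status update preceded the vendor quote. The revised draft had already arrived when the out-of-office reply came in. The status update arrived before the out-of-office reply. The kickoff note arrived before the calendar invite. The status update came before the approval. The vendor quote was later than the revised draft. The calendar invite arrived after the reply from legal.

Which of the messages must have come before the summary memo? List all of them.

Directly stated before the summary memo: the vendor quote.
The kickoff note reaches the summary memo via the kickoff note → the vendor quote → the summary memo.
The revised draft reaches the summary memo via the revised draft → the vendor quote → the summary memo.
The status update reaches the summary memo via the status update → the vendor quote → the summary memo.
No chain forces the reply from legal (or any of the others) ahead of the summary memo.

the kickoff note, the revised draft, the status update, the vendor quote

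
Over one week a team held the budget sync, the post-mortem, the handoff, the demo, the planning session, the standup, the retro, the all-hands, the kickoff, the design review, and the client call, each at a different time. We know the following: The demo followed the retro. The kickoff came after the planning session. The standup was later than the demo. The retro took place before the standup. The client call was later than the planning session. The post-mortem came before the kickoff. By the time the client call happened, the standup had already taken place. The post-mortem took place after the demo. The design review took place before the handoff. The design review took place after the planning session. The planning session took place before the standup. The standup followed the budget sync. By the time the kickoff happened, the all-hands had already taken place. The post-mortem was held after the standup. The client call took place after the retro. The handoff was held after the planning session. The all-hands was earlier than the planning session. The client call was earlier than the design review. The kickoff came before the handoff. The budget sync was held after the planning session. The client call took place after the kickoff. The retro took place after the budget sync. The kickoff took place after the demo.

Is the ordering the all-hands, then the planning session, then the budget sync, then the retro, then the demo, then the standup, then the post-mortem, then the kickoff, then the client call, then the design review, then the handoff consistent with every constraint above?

yes

Check each stated constraint against the proposed order — e.g. the planning session is ahead of the design review; the planning session is ahead of the handoff. Every pair is in the required order; nothing is violated.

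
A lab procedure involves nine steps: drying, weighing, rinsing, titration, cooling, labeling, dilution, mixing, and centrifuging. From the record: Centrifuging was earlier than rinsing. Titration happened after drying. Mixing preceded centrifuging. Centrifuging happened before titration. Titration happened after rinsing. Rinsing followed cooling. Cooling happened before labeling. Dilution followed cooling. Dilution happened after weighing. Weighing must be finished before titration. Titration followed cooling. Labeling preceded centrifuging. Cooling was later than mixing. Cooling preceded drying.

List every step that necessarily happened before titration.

centrifuging, cooling, drying, labeling, mixing, rinsing, weighing

Directly stated before titration: centrifuging, cooling, drying, rinsing, and weighing.
Labeling reaches titration via labeling → centrifuging → titration.
Mixing reaches titration via mixing → centrifuging → titration.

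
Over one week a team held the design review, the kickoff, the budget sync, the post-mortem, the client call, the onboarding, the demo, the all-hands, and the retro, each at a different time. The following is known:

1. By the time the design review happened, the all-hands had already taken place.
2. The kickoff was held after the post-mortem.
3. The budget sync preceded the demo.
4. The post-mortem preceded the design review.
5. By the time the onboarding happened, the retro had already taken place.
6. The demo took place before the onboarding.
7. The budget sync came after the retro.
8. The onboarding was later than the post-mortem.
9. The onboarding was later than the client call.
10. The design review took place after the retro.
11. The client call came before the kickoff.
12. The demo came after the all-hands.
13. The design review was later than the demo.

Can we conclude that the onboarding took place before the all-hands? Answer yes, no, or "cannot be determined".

Tracing the constraints gives the all-hands → the demo → the onboarding, so the all-hands must come before the onboarding.
That means the onboarding cannot be before the all-hands.

no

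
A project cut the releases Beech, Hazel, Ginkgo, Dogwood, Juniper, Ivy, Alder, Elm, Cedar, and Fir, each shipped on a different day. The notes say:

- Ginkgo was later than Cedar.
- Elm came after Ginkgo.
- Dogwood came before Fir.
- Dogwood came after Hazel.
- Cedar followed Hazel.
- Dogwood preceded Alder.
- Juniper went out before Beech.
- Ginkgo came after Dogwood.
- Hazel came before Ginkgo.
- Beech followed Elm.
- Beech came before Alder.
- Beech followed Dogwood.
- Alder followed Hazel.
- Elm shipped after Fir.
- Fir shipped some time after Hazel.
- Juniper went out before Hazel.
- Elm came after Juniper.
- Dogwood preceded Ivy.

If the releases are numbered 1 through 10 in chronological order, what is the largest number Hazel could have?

Hazel must come before Alder, Beech, Cedar, Dogwood, Elm, Fir, Ginkgo, and Ivy — 8 releases forced after it.
Everything else can be placed before Hazel in some valid order, so Hazel can sit as late as position 10 − 8 = 2.

2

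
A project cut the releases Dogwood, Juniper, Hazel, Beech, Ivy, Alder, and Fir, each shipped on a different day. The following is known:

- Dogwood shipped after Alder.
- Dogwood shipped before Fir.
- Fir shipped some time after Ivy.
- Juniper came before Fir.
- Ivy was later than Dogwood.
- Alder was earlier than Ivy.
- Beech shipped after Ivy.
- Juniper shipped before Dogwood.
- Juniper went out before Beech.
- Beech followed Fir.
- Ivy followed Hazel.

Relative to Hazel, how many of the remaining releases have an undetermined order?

Forced after Hazel: Beech, Fir, and Ivy.
That leaves Alder, Dogwood, and Juniper with no forced order relative to Hazel — 3.

3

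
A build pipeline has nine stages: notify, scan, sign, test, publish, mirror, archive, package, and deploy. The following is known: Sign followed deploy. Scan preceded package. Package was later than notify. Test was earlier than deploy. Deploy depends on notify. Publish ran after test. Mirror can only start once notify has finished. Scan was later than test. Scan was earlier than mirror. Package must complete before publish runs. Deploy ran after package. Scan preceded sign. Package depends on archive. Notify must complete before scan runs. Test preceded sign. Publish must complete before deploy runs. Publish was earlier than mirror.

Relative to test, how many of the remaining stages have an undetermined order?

2

Forced after test: deploy, mirror, package, publish, scan, and sign.
That leaves archive and notify with no forced order relative to test — 2.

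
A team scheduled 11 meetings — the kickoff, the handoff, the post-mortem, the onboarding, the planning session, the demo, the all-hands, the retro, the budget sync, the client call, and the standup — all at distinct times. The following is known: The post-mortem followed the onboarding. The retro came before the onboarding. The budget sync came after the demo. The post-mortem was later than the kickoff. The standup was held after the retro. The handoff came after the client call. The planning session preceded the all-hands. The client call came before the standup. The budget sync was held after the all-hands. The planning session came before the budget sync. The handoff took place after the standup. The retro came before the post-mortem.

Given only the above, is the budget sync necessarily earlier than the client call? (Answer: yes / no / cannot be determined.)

No chain of stated constraints runs from the budget sync to the client call, and none runs from the client call to the budget sync either.
So the relative order of the budget sync and the client call is not fixed by the given facts.

cannot be determined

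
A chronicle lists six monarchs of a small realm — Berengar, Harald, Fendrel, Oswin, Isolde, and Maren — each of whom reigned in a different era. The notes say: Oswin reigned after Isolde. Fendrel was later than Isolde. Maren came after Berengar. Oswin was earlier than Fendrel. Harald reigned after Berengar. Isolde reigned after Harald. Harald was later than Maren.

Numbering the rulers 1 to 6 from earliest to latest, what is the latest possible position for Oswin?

5

Oswin must come before Fendrel — 1 ruler forced after them.
Everything else can be placed before Oswin in some valid order, so Oswin can sit as late as position 6 − 1 = 5.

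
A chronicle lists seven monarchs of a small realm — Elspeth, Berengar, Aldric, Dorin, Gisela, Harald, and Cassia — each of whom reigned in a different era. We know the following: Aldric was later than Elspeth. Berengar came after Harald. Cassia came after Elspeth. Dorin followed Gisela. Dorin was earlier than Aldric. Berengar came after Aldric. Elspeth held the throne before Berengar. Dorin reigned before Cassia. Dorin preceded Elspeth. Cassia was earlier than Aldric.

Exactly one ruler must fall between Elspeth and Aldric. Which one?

Cassia

Tracing the constraints gives Elspeth → Cassia → Aldric, so Cassia sits after Elspeth and before Aldric.
No other ruler is forced both after Elspeth and before Aldric.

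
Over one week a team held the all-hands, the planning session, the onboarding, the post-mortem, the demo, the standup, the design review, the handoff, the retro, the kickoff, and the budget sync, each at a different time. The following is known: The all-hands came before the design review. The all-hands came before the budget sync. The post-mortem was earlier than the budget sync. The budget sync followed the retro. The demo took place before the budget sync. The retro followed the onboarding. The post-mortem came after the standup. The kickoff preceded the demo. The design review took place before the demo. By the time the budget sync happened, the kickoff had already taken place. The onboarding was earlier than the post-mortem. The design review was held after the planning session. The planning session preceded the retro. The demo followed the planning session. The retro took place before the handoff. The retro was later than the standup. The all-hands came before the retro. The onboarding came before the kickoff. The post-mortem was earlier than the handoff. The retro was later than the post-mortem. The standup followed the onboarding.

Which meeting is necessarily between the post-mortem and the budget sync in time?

the retro

Tracing the constraints gives the post-mortem → the retro → the budget sync, so the retro sits after the post-mortem and before the budget sync.
No other meeting is forced both after the post-mortem and before the budget sync.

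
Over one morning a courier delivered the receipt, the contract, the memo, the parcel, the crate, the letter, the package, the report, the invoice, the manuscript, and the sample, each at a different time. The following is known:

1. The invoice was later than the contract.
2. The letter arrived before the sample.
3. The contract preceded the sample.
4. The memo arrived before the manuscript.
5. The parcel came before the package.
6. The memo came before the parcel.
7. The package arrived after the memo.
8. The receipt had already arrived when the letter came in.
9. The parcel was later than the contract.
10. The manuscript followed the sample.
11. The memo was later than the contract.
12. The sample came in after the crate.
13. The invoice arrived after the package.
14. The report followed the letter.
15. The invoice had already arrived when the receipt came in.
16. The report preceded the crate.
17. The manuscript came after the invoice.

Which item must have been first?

The contract has a chain of constraints placing it before every other item, so the contract must be first.

the contract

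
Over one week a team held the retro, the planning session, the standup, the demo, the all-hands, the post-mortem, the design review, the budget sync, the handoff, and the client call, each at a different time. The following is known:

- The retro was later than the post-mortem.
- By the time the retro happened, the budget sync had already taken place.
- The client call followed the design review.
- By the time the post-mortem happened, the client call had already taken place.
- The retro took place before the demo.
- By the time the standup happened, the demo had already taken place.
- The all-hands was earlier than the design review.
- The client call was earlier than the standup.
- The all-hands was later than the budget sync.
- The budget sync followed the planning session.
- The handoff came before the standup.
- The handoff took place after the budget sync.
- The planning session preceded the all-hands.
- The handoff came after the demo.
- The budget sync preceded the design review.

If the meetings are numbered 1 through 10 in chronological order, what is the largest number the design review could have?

The design review must come before the client call, the demo, the handoff, the post-mortem, the retro, and the standup — 6 meetings forced after it.
Everything else can be placed before the design review in some valid order, so the design review can sit as late as position 10 − 6 = 4.

4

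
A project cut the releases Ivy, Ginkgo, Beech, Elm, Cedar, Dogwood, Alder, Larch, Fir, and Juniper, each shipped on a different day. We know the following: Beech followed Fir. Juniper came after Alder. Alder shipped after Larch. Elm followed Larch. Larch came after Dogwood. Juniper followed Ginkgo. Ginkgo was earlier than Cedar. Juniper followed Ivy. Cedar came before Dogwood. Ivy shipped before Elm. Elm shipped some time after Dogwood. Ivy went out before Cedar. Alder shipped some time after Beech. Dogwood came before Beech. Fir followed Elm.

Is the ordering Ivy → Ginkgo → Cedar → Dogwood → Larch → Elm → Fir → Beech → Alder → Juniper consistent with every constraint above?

Check each stated constraint against the proposed order — e.g. Ginkgo is ahead of Juniper; Ivy is ahead of Juniper. Every pair is in the required order; nothing is violated.

yes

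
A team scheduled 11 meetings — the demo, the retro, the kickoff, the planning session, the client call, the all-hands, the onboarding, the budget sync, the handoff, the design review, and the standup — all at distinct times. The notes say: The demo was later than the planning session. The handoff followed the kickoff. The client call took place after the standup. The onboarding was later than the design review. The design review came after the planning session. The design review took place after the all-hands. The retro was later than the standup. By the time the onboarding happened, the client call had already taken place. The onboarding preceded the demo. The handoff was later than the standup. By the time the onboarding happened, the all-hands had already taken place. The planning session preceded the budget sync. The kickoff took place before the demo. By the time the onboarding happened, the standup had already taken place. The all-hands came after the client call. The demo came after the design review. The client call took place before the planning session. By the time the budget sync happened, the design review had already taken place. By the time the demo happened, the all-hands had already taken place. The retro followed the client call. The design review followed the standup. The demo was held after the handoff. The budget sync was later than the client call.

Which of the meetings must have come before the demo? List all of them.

Directly stated before the demo: the all-hands, the design review, the handoff, the kickoff, the onboarding, and the planning session.
The client call reaches the demo via the client call → the onboarding → the demo.
The standup reaches the demo via the standup → the design review → the demo.
No chain forces the budget sync (or any of the others) ahead of the demo.

the all-hands, the client call, the design review, the handoff, the kickoff, the onboarding, the planning session, the standup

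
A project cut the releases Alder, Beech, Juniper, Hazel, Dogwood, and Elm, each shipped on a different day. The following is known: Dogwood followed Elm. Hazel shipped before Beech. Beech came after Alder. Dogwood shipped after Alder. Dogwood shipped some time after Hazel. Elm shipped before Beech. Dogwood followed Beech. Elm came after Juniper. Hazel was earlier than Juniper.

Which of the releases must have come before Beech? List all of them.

Directly stated before Beech: Alder, Elm, and Hazel.
Juniper reaches Beech via Juniper → Elm → Beech.
No chain forces Dogwood ahead of Beech.

Alder, Elm, Hazel, Juniper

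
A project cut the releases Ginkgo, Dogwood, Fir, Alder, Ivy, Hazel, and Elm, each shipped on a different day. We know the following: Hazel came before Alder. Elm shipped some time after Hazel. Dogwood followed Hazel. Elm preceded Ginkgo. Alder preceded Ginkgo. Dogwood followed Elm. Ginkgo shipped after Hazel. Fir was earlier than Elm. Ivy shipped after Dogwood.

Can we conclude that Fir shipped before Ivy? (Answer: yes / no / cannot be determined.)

yes

Chain the constraints: Fir → Elm → Dogwood → Ivy. Each link is directly stated, so Fir comes before Ivy.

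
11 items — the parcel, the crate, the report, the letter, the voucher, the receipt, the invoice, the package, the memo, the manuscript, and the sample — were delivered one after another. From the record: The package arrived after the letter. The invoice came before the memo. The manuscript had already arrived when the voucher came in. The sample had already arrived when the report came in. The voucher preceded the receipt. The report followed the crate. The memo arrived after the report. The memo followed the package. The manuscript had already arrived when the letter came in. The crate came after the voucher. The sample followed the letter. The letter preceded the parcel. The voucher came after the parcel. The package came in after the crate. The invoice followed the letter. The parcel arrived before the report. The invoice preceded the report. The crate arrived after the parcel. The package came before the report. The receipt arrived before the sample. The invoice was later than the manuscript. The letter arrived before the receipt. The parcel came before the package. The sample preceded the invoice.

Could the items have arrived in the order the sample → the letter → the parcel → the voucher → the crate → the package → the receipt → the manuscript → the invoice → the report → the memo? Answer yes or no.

no

The constraints require the letter before the sample, but in the proposed sequence the sample appears ahead of the letter. That one violation is enough.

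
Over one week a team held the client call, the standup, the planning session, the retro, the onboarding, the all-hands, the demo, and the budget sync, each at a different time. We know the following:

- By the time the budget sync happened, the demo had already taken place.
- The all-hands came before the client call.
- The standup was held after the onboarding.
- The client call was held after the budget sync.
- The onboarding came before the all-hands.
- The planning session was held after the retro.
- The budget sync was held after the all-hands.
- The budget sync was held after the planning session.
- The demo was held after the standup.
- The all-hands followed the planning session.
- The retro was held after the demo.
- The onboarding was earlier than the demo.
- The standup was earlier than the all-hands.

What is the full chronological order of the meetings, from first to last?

The constraints fix every adjacent pair, so only one ordering works:
the onboarding → the standup → the demo → the retro → the planning session → the all-hands → the budget sync → the client call.

the onboarding, the standup, the demo, the retro, the planning session, the all-hands, the budget sync, the client call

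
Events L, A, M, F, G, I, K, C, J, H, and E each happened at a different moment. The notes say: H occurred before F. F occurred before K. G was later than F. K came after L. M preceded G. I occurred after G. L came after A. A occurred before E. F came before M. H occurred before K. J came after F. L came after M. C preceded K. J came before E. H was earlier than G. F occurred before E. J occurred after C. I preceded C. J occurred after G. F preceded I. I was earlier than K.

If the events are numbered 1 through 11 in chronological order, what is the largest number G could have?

6

G must come before C, E, I, J, and K — 5 events forced after it.
Everything else can be placed before G in some valid order, so G can sit as late as position 11 − 5 = 6.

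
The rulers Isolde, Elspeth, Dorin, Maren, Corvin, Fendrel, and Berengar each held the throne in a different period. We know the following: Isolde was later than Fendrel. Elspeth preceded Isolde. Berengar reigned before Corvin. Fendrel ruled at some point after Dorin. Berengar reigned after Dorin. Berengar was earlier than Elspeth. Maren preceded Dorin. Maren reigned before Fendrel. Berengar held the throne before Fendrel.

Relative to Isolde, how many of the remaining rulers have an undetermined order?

Forced before Isolde: Berengar, Dorin, Elspeth, Fendrel, and Maren.
That leaves Corvin with no forced order relative to Isolde — 1.

1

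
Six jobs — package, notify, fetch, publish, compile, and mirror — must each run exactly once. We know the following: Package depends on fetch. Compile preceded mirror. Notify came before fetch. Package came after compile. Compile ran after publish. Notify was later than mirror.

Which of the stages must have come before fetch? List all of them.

compile, mirror, notify, publish

Directly stated before fetch: notify.
Compile reaches fetch via compile → mirror → notify → fetch.
Mirror reaches fetch via mirror → notify → fetch.
Publish reaches fetch via publish → compile → mirror → notify → fetch.
No chain forces package ahead of fetch.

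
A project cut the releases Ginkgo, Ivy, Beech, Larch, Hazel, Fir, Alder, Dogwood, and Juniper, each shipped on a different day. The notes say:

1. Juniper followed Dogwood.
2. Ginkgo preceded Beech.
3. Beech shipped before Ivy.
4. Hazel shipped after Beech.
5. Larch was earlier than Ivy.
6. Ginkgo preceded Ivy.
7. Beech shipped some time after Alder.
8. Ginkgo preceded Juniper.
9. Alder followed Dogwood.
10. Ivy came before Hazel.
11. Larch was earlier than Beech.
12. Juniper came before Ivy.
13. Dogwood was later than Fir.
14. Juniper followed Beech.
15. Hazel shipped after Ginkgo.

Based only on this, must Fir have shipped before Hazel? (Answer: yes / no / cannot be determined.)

yes

Chain the constraints: Fir → Dogwood → Alder → Beech → Hazel. Each link is directly stated, so Fir comes before Hazel.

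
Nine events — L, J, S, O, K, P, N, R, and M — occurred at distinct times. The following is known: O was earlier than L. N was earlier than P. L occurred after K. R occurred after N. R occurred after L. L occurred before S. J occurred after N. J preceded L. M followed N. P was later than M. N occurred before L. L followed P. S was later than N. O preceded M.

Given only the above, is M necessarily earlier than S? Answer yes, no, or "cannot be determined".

Chain the constraints: M → P → L → S. Each link is directly stated, so M comes before S.

yes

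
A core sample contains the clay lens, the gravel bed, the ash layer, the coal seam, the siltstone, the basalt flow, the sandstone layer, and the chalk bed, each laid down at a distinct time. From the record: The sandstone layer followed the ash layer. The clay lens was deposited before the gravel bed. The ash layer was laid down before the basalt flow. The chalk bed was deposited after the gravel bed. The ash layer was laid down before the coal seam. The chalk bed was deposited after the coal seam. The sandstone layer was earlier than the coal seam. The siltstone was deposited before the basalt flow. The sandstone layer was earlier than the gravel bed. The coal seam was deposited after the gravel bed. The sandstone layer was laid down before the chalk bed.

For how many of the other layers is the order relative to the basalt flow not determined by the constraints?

5

Forced before the basalt flow: the ash layer and the siltstone.
That leaves the chalk bed, the clay lens, the coal seam, the gravel bed, and the sandstone layer with no forced order relative to the basalt flow — 5.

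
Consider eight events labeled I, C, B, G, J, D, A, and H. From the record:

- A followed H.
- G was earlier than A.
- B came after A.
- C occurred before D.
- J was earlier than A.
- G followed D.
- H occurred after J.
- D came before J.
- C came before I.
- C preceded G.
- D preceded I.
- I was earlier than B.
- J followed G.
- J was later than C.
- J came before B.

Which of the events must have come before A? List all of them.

C, D, G, H, J

Directly stated before A: G, H, and J.
C reaches A via C → G → A.
D reaches A via D → G → A.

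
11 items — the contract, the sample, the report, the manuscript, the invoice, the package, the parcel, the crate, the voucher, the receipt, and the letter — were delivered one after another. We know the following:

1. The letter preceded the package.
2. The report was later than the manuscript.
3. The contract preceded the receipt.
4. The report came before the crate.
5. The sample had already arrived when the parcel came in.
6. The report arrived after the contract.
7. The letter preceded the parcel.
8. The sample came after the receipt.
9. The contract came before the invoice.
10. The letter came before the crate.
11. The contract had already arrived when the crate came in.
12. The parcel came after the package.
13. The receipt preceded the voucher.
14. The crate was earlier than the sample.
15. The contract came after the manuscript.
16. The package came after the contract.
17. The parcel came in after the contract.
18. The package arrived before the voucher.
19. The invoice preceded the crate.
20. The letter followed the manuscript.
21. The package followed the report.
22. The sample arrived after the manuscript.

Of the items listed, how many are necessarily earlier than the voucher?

Directly stated before the voucher: the package and the receipt.
The contract reaches the voucher via the contract → the package → the voucher.
The letter reaches the voucher via the letter → the package → the voucher.
The manuscript reaches the voucher via the manuscript → the contract → the package → the voucher.
Likewise the report reaches the voucher by chaining the stated constraints.
That's the contract, the letter, the manuscript, the package, the receipt, and the report — 6 in all.

6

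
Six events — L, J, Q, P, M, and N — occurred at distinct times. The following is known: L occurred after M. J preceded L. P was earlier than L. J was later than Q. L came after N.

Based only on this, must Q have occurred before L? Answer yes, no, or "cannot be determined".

Chain the constraints: Q → J → L. Each link is directly stated, so Q comes before L.

yes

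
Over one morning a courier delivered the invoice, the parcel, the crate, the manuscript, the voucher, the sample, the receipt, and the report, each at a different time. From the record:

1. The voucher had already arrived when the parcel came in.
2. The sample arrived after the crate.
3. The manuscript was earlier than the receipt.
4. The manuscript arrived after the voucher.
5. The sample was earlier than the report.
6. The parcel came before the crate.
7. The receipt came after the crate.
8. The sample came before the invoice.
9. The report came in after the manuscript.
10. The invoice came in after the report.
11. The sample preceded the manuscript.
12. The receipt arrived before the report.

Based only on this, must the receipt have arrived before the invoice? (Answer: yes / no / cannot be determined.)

Chain the constraints: the receipt → the report → the invoice. Each link is directly stated, so the receipt comes before the invoice.

yes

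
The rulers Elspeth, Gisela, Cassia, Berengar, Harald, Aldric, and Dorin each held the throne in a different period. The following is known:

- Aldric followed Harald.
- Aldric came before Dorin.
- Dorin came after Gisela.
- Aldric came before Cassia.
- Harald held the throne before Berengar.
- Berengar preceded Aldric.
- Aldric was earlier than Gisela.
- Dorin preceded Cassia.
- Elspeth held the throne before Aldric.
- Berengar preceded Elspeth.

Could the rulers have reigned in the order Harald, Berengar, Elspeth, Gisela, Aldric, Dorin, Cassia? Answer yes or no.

The constraints require Aldric before Gisela, but in the proposed sequence Gisela appears ahead of Aldric. That one violation is enough.

no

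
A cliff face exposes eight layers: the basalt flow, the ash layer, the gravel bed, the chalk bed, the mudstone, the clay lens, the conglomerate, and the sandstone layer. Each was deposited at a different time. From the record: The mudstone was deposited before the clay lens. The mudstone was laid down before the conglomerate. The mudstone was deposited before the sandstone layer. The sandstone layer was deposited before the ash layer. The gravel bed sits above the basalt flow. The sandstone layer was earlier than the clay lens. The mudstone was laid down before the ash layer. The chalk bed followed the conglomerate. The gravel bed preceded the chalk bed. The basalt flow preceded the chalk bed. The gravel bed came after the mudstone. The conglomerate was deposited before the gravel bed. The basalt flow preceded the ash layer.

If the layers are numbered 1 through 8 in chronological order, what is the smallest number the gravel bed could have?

4

The basalt flow, the conglomerate, and the mudstone must all come before the gravel bed — 3 forced predecessors.
Nothing else is forced ahead of the gravel bed, so its earliest slot is position 3 + 1 = 4.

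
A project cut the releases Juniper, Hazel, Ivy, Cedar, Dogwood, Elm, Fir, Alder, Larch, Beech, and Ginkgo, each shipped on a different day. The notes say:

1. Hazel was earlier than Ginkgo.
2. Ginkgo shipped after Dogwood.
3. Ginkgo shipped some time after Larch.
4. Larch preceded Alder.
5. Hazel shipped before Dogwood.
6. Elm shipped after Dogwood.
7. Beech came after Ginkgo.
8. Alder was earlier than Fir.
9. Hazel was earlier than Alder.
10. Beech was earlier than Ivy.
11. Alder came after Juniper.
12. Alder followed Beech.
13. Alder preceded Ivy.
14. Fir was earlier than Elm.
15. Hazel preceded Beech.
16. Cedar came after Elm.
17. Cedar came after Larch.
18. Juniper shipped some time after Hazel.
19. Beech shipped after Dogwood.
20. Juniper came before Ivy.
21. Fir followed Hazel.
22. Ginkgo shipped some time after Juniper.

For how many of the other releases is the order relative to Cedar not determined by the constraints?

1

Forced before Cedar: Alder, Beech, Dogwood, Elm, Fir, Ginkgo, Hazel, Juniper, and Larch.
That leaves Ivy with no forced order relative to Cedar — 1.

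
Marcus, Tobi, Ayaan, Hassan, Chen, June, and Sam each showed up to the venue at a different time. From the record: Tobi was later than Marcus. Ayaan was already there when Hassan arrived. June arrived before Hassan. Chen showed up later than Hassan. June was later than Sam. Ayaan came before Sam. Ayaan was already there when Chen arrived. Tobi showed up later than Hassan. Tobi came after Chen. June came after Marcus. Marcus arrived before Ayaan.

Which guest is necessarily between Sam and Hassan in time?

Tracing the constraints gives Sam → June → Hassan, so June sits after Sam and before Hassan.
No other guest is forced both after Sam and before Hassan.

June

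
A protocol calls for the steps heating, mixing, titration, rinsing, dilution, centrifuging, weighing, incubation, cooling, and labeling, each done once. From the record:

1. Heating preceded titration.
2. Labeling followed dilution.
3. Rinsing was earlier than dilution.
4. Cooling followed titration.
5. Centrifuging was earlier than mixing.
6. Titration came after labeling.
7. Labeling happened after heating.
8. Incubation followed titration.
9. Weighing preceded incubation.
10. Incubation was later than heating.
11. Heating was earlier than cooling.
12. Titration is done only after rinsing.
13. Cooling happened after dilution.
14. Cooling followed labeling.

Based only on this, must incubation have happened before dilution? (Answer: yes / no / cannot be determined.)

no

Tracing the constraints gives dilution → labeling → titration → incubation, so dilution must come before incubation.
That means incubation cannot be before dilution.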